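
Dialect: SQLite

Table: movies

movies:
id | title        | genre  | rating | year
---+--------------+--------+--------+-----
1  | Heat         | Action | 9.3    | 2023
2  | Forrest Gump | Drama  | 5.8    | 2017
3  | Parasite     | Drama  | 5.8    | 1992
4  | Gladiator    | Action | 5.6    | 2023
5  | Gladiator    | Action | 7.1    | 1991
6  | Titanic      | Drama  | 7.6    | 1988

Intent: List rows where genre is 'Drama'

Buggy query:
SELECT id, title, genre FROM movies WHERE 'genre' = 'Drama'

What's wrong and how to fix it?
Bug: Single quotes denote string literals in SQL; the column name is being compared as a constant string

Fix: Remove the quotes around the column name (or use double quotes for an identifier)

Corrected query:
SELECT id, title, genre FROM movies WHERE genre = 'Drama'

Result:
id | title        | genre
---+--------------+------
2  | Forrest Gump | Drama
3  | Parasite     | Drama
6  | Titanic      | Drama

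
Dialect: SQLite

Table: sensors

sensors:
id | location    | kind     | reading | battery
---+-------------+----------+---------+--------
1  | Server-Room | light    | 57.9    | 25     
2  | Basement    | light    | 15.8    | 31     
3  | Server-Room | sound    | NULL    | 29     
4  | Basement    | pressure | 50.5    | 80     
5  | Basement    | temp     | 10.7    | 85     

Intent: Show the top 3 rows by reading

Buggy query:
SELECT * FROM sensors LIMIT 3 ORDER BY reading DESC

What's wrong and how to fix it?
Bug: ORDER BY cannot follow LIMIT; LIMIT is the final clause

Fix: Sort with ORDER BY, then apply LIMIT

Corrected query:
SELECT * FROM sensors ORDER BY reading DESC LIMIT 3

Result:
id | location    | kind     | reading | battery
---+-------------+----------+---------+--------
1  | Server-Room | light    | 57.9    | 25     
4  | Basement    | pressure | 50.5    | 80     
2  | Basement    | light    | 15.8    | 31     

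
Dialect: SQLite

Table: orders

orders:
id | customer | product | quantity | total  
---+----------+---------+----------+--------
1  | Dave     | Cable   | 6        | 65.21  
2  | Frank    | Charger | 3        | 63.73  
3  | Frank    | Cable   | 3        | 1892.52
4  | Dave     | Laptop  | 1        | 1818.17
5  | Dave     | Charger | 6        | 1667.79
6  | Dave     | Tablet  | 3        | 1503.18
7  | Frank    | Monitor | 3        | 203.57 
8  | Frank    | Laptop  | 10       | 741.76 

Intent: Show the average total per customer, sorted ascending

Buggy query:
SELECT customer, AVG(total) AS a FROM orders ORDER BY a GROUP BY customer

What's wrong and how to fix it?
Bug: GROUP BY must precede ORDER BY

Fix: Reorder: SELECT … FROM … GROUP BY … ORDER BY …

Corrected query:
SELECT customer, AVG(total) AS a FROM orders GROUP BY customer ORDER BY a

Result:
customer | a        
---------+----------
Frank    | 725.395  
Dave     | 1263.5875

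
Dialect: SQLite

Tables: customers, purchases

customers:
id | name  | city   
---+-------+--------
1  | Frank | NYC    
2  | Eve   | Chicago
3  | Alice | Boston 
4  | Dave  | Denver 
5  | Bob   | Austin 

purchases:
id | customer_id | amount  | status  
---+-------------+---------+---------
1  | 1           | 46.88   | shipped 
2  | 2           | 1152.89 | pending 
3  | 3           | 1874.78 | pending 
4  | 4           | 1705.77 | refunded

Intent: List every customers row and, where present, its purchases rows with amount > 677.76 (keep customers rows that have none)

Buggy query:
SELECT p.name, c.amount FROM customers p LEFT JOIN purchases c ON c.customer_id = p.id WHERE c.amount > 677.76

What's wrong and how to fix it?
Bug: A WHERE condition on the right-hand table after LEFT JOIN drops unmatched parents

Fix: Move the right-table condition into the ON clause so unmatched parents are kept

Corrected query:
SELECT p.name, c.amount FROM customers p LEFT JOIN purchases c ON c.customer_id = p.id AND c.amount > 677.76

Result:
name  | amount 
------+--------
Frank | NULL   
Eve   | 1152.89
Alice | 1874.78
Dave  | 1705.77
Bob   | NULL   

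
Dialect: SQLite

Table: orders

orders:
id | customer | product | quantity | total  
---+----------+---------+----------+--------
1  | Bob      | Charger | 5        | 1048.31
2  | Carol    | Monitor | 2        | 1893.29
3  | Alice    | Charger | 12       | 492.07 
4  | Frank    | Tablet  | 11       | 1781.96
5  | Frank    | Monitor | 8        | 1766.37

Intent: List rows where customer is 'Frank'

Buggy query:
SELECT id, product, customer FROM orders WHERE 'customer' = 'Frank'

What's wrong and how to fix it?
Bug: Single quotes denote string literals in SQL; the column name is being compared as a constant string

Fix: Remove the quotes around the column name (or use double quotes for an identifier)

Corrected query:
SELECT id, product, customer FROM orders WHERE customer = 'Frank'

Result:
id | product | customer
---+---------+---------
4  | Tablet  | Frank   
5  | Monitor | Frank   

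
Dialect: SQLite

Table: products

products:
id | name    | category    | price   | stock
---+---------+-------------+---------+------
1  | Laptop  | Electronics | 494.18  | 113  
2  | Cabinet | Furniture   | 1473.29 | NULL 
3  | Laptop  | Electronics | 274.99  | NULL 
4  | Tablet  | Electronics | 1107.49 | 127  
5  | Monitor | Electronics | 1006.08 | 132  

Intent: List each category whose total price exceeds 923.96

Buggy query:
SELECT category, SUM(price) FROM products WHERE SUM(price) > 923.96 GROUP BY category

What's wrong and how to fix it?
Bug: Aggregate functions cannot appear in a WHERE clause

Fix: Move the aggregate condition to a HAVING clause

Corrected query:
SELECT category, SUM(price) FROM products GROUP BY category HAVING SUM(price) > 923.96

Result:
category    | SUM(price)
------------+-----------
Electronics | 2882.74   
Furniture   | 1473.29   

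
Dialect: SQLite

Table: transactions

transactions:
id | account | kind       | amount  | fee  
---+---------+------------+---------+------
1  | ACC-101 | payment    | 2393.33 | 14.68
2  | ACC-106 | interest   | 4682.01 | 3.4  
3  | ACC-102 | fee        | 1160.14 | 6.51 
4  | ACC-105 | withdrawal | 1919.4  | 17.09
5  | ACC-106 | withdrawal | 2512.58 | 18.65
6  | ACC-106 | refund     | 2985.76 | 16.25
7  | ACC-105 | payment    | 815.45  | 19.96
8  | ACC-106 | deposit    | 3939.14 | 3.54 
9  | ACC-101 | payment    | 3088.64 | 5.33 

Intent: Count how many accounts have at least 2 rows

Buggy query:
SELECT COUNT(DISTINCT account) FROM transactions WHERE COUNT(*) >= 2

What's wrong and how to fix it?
Bug: WHERE filters individual rows, not groups, so a group-level COUNT is invalid there

Fix: Group first with HAVING COUNT(*) >= 2, then COUNT the resulting groups

Corrected query:
SELECT COUNT(*) FROM (SELECT account FROM transactions GROUP BY account HAVING COUNT(*) >= 2)

Result:
COUNT(*)
--------
3       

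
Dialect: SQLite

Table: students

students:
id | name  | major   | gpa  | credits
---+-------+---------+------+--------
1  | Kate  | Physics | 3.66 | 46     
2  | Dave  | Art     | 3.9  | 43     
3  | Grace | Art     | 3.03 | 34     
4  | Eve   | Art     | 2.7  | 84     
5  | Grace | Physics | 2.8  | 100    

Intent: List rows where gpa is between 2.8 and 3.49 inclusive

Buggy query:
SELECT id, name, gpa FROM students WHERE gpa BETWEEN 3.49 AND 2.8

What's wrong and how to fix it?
Bug: BETWEEN expects the lower bound first; with 3.49 AND 2.8 the range is empty

Fix: Swap the bounds so the smaller value comes first

Corrected query:
SELECT id, name, gpa FROM students WHERE gpa BETWEEN 2.8 AND 3.49

Result:
id | name  | gpa 
---+-------+-----
3  | Grace | 3.03
5  | Grace | 2.8 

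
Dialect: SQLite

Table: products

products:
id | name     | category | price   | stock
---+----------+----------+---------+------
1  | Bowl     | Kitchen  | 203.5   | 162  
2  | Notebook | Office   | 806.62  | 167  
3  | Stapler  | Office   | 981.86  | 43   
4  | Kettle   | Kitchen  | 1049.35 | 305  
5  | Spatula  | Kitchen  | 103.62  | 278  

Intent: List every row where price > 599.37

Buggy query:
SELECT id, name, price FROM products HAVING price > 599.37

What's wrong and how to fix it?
Bug: This is a non-aggregate query (no GROUP BY, no aggregates), so in SQLite the HAVING clause is invalid here; a row-level condition belongs in WHERE

Fix: Use WHERE for row-level filtering

Corrected query:
SELECT id, name, price FROM products WHERE price > 599.37

Result:
id | name     | price  
---+----------+--------
2  | Notebook | 806.62 
3  | Stapler  | 981.86 
4  | Kettle   | 1049.35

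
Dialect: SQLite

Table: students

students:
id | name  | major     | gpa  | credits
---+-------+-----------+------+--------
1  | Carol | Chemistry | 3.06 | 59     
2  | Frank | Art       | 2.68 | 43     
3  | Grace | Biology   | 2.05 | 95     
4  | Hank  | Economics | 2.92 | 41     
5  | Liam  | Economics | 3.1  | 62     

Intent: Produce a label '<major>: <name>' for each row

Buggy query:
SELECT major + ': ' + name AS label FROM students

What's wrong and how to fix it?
Bug: '+' is numeric addition; on text columns SQLite converts them to 0 instead of concatenating

Fix: Replace + with || to concatenate text

Corrected query:
SELECT major || ': ' || name AS label FROM students

Result:
label           
----------------
Chemistry: Carol
Art: Frank      
Biology: Grace  
Economics: Hank 
Economics: Liam 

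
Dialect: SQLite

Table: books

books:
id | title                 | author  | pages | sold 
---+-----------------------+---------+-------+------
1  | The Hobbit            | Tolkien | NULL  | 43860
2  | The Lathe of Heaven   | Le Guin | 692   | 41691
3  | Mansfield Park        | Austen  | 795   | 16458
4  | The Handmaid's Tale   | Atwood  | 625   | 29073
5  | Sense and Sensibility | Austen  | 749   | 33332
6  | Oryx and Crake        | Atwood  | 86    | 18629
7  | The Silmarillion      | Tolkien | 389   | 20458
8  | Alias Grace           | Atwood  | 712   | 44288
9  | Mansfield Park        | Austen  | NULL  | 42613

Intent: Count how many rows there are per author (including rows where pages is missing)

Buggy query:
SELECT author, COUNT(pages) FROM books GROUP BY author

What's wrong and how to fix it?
Bug: COUNT(column) counts non-NULL values only; rows with NULL pages aren't counted

Fix: Replace COUNT(pages) with COUNT(*)

Corrected query:
SELECT author, COUNT(*) FROM books GROUP BY author

Result:
author  | COUNT(*)
--------+---------
Atwood  | 3       
Austen  | 3       
Le Guin | 1       
Tolkien | 2       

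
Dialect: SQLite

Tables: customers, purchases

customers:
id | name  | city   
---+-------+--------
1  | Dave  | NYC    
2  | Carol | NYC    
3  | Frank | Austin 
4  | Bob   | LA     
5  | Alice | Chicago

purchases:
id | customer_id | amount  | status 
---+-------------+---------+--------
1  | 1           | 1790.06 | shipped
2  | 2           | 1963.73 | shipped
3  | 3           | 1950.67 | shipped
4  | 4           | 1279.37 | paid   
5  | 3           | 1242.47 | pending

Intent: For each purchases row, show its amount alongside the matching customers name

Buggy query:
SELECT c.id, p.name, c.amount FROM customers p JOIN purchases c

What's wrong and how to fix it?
Bug: Missing join condition: each purchases row is matched to all customers rows instead of just its own

Fix: Add ON c.customer_id = p.id to the JOIN

Corrected query:
SELECT c.id, p.name, c.amount FROM customers p JOIN purchases c ON c.customer_id = p.id

Result:
id | name  | amount 
---+-------+--------
1  | Dave  | 1790.06
2  | Carol | 1963.73
3  | Frank | 1950.67
4  | Bob   | 1279.37
5  | Frank | 1242.47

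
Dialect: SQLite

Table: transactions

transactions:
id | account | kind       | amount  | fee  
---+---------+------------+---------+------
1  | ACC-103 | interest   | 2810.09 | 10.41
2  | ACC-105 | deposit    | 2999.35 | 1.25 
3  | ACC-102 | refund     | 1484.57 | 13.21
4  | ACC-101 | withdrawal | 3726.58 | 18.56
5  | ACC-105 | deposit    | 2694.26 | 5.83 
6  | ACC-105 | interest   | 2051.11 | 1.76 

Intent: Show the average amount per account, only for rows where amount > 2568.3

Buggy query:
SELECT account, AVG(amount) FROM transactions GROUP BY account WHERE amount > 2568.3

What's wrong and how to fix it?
Bug: Row-level WHERE must come before GROUP BY in the clause order

Fix: Move the WHERE clause before GROUP BY

Corrected query:
SELECT account, AVG(amount) FROM transactions WHERE amount > 2568.3 GROUP BY account

Result:
account | AVG(amount)
--------+------------
ACC-101 | 3726.58    
ACC-103 | 2810.09    
ACC-105 | 2846.805   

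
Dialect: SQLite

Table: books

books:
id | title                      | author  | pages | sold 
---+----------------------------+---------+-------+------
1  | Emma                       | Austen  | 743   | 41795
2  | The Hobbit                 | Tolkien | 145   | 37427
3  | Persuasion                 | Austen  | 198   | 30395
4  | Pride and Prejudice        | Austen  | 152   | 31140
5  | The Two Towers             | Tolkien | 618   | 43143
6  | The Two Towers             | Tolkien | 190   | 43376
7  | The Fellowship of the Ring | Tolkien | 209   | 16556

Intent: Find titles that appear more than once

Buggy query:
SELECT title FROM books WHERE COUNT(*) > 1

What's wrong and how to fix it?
Bug: WHERE can't reference COUNT(*); aggregates are computed after WHERE

Fix: GROUP BY title, then filter groups with HAVING COUNT(*) > 1

Corrected query:
SELECT title FROM books GROUP BY title HAVING COUNT(*) > 1

Result:
title         
--------------
The Two Towers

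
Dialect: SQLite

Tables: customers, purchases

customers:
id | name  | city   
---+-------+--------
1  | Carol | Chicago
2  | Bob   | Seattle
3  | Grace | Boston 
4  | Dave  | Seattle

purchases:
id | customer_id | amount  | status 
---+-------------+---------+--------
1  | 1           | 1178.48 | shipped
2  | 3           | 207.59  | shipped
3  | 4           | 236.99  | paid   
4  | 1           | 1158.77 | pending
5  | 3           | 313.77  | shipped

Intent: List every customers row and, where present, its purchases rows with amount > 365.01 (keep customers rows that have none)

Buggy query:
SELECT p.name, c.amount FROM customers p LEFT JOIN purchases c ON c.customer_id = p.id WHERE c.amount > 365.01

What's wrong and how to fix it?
Bug: Filtering c.amount in WHERE discards the NULL rows produced by LEFT JOIN, turning it into an inner join

Fix: Move the right-table condition into the ON clause so unmatched parents are kept

Corrected query:
SELECT p.name, c.amount FROM customers p LEFT JOIN purchases c ON c.customer_id = p.id AND c.amount > 365.01

Result:
name  | amount 
------+--------
Carol | 1158.77
Carol | 1178.48
Bob   | NULL   
Grace | NULL   
Dave  | NULL   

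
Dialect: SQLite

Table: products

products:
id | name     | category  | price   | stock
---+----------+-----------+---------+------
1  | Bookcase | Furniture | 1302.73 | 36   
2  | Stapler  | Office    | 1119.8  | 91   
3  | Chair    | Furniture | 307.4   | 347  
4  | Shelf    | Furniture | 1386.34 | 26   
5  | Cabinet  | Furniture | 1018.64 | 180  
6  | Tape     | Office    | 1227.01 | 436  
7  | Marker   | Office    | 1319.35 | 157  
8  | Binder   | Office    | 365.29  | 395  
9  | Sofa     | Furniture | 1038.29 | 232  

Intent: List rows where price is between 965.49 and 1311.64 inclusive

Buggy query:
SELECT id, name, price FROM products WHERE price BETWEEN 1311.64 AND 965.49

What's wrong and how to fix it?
Bug: BETWEEN expects the lower bound first; with 1311.64 AND 965.49 the range is empty

Fix: Write BETWEEN 965.49 AND 1311.64

Corrected query:
SELECT id, name, price FROM products WHERE price BETWEEN 965.49 AND 1311.64

Result:
id | name     | price  
---+----------+--------
1  | Bookcase | 1302.73
2  | Stapler  | 1119.8 
5  | Cabinet  | 1018.64
6  | Tape     | 1227.01
9  | Sofa     | 1038.29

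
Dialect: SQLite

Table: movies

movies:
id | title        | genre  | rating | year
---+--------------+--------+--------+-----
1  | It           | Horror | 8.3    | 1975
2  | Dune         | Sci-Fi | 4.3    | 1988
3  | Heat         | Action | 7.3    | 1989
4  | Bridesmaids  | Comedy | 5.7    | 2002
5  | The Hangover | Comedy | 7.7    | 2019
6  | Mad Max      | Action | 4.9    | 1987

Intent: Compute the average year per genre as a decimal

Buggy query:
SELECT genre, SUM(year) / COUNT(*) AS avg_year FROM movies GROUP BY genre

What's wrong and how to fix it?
Bug: Both operands are integers, so '/' performs integer division and truncates

Fix: Multiply by 1.0 (or CAST to REAL) to force floating-point division

Corrected query:
SELECT genre, SUM(year) * 1.0 / COUNT(*) AS avg_year FROM movies GROUP BY genre

Result:
genre  | avg_year
-------+---------
Action | 1988    
Comedy | 2010.5  
Horror | 1975    
Sci-Fi | 1988    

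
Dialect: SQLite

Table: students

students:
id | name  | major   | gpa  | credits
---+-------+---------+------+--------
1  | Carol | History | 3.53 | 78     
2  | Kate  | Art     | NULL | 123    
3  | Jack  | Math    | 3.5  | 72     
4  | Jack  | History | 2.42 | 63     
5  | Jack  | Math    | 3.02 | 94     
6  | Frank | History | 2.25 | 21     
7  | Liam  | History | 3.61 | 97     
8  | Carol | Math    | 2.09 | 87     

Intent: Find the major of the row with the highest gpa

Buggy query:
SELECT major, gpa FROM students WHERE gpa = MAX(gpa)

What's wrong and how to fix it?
Bug: MAX(gpa) is an aggregate and cannot be used directly in WHERE

Fix: Wrap MAX in a scalar subquery so WHERE compares against a single value

Corrected query:
SELECT major, gpa FROM students WHERE gpa = (SELECT MAX(gpa) FROM students)

Result:
major   | gpa 
--------+-----
History | 3.61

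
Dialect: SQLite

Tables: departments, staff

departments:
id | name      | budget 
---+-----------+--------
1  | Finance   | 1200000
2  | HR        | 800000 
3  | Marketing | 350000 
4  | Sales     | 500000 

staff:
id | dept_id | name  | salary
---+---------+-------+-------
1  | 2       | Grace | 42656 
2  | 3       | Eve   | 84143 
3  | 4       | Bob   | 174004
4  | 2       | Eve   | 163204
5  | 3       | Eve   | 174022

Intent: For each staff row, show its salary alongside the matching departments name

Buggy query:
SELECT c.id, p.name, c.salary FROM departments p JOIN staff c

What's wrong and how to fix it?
Bug: JOIN with no ON clause produces a cartesian product; every staff row pairs with every departments row

Fix: Specify the join condition linking the foreign key to the parent id

Corrected query:
SELECT c.id, p.name, c.salary FROM departments p JOIN staff c ON c.dept_id = p.id

Result:
id | name      | salary
---+-----------+-------
1  | HR        | 42656 
2  | Marketing | 84143 
3  | Sales     | 174004
4  | HR        | 163204
5  | Marketing | 174022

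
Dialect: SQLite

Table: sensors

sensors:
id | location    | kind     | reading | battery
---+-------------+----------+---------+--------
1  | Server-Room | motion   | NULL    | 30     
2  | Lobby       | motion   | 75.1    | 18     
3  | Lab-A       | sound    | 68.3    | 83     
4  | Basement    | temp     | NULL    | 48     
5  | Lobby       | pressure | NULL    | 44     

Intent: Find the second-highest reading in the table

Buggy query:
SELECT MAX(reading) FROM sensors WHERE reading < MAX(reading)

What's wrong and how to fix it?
Bug: The inner MAX is an aggregate inside WHERE, which is not allowed

Fix: Compute the overall MAX in a subquery, then take MAX of rows below it

Corrected query:
SELECT MAX(reading) FROM sensors WHERE reading < (SELECT MAX(reading) FROM sensors)

Result:
MAX(reading)
------------
68.3        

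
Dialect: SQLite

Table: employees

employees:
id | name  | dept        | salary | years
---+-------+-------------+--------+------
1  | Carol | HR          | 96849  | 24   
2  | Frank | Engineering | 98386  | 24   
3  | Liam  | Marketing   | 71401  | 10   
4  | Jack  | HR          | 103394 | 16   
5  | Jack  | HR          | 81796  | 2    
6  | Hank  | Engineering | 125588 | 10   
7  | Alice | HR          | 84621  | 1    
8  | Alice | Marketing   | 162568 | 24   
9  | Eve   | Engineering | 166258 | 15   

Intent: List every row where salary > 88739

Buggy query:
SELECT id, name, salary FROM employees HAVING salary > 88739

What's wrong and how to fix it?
Bug: This is a non-aggregate query (no GROUP BY, no aggregates), so in SQLite the HAVING clause is invalid here; a row-level condition belongs in WHERE

Fix: Use WHERE for row-level filtering

Corrected query:
SELECT id, name, salary FROM employees WHERE salary > 88739

Result:
id | name  | salary
---+-------+-------
1  | Carol | 96849 
2  | Frank | 98386 
4  | Jack  | 103394
6  | Hank  | 125588
8  | Alice | 162568
9  | Eve   | 166258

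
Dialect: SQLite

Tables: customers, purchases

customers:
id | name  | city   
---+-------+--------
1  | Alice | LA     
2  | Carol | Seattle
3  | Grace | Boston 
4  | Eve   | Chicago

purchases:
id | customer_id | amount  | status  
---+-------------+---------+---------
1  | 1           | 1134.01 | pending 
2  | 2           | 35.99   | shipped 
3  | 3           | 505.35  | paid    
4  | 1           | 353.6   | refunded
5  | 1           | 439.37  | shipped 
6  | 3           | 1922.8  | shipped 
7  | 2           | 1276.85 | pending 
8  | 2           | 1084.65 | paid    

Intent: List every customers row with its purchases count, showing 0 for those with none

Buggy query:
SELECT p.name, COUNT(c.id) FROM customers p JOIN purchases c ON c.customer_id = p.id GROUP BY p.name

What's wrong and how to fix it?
Bug: INNER JOIN drops customers rows that have no matching purchases rows

Fix: Switch to LEFT JOIN to retain unmatched parent rows

Corrected query:
SELECT p.name, COUNT(c.id) FROM customers p LEFT JOIN purchases c ON c.customer_id = p.id GROUP BY p.name

Result:
name  | COUNT(c.id)
------+------------
Alice | 3          
Carol | 3          
Eve   | 0          
Grace | 2          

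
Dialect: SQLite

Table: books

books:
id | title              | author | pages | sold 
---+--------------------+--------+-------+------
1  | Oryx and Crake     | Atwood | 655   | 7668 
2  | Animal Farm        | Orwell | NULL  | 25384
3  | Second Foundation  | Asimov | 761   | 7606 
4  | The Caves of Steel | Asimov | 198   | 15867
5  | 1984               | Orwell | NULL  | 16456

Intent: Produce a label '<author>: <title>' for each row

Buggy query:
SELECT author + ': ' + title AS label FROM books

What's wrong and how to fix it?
Bug: '+' is numeric addition; on text columns SQLite converts them to 0 instead of concatenating

Fix: Replace + with || to concatenate text

Corrected query:
SELECT author || ': ' || title AS label FROM books

Result:
label                     
--------------------------
Atwood: Oryx and Crake    
Orwell: Animal Farm       
Asimov: Second Foundation 
Asimov: The Caves of Steel
Orwell: 1984              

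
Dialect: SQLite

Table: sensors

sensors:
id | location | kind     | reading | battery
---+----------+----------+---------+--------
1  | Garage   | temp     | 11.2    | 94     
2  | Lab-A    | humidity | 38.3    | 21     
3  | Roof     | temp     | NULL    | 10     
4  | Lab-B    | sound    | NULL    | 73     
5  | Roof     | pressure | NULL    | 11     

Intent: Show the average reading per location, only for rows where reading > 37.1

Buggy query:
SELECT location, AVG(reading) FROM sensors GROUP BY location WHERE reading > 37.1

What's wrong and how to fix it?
Bug: Row-level WHERE must come before GROUP BY in the clause order

Fix: Move the WHERE clause before GROUP BY

Corrected query:
SELECT location, AVG(reading) FROM sensors WHERE reading > 37.1 GROUP BY location

Result:
location | AVG(reading)
---------+-------------
Lab-A    | 38.3        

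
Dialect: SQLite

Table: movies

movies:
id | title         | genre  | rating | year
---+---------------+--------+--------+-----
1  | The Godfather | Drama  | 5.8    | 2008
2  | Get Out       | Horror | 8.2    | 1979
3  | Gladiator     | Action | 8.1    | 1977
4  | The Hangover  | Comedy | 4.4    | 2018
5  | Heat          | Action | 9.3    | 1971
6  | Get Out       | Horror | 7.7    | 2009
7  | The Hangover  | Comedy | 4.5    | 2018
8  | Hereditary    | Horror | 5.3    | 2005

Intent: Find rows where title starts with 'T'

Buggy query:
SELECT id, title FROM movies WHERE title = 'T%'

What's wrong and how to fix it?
Bug: '=' compares the literal string including the % character; pattern matching needs LIKE

Fix: Use LIKE for wildcard pattern matching

Corrected query:
SELECT id, title FROM movies WHERE title LIKE 'T%'

Result:
id | title        
---+--------------
1  | The Godfather
4  | The Hangover 
7  | The Hangover 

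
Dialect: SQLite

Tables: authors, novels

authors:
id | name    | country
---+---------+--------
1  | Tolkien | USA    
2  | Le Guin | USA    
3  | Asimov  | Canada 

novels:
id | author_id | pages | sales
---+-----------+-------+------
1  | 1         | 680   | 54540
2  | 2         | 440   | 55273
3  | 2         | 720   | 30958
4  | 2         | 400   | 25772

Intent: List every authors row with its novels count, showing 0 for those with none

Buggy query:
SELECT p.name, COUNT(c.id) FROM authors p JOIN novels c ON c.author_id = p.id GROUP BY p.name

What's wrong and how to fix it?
Bug: INNER JOIN drops authors rows that have no matching novels rows

Fix: Switch to LEFT JOIN to retain unmatched parent rows

Corrected query:
SELECT p.name, COUNT(c.id) FROM authors p LEFT JOIN novels c ON c.author_id = p.id GROUP BY p.name

Result:
name    | COUNT(c.id)
--------+------------
Asimov  | 0          
Le Guin | 3          
Tolkien | 1          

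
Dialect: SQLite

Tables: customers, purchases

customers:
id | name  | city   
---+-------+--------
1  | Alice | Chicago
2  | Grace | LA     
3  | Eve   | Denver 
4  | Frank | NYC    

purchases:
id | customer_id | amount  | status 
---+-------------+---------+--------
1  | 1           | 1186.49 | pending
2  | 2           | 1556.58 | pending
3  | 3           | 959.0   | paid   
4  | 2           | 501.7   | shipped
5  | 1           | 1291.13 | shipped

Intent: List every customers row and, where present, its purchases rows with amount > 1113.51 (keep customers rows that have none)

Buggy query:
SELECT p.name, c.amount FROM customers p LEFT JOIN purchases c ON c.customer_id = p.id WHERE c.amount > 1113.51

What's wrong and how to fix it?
Bug: A WHERE condition on the right-hand table after LEFT JOIN drops unmatched parents

Fix: Move the right-table condition into the ON clause so unmatched parents are kept

Corrected query:
SELECT p.name, c.amount FROM customers p LEFT JOIN purchases c ON c.customer_id = p.id AND c.amount > 1113.51

Result:
name  | amount 
------+--------
Alice | 1186.49
Alice | 1291.13
Grace | 1556.58
Eve   | NULL   
Frank | NULL   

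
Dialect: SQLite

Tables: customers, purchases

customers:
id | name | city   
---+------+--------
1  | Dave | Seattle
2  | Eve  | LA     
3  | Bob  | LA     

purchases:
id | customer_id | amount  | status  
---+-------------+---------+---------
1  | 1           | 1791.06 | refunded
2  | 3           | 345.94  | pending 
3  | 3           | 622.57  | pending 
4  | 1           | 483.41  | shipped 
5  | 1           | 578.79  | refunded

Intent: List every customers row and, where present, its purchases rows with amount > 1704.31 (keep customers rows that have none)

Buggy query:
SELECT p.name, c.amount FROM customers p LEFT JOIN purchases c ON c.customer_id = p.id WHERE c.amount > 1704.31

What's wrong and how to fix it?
Bug: A WHERE condition on the right-hand table after LEFT JOIN drops unmatched parents

Fix: Move the right-table condition into the ON clause so unmatched parents are kept

Corrected query:
SELECT p.name, c.amount FROM customers p LEFT JOIN purchases c ON c.customer_id = p.id AND c.amount > 1704.31

Result:
name | amount 
-----+--------
Dave | 1791.06
Eve  | NULL   
Bob  | NULL   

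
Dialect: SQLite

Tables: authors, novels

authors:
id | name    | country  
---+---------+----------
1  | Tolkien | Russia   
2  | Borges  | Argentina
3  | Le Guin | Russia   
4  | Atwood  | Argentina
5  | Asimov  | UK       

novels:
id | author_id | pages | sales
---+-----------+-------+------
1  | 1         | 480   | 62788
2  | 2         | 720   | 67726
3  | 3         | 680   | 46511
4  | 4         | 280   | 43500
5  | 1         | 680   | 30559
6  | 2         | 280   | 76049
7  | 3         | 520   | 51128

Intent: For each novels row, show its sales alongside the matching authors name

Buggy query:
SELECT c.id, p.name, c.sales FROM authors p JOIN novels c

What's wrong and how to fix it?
Bug: JOIN with no ON clause produces a cartesian product; every novels row pairs with every authors row

Fix: Add ON c.author_id = p.id to the JOIN

Corrected query:
SELECT c.id, p.name, c.sales FROM authors p JOIN novels c ON c.author_id = p.id

Result:
id | name    | sales
---+---------+------
1  | Tolkien | 62788
2  | Borges  | 67726
3  | Le Guin | 46511
4  | Atwood  | 43500
5  | Tolkien | 30559
6  | Borges  | 76049
7  | Le Guin | 51128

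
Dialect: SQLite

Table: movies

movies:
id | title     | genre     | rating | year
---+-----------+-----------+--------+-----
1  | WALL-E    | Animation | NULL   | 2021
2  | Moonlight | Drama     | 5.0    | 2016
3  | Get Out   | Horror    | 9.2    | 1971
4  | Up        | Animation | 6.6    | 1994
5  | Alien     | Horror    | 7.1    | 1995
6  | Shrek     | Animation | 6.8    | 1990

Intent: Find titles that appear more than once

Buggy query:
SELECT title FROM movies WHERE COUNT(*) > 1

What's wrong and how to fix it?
Bug: COUNT(*) is an aggregate and cannot be used in WHERE

Fix: GROUP BY title, then filter groups with HAVING COUNT(*) > 1

Corrected query:
SELECT title FROM movies GROUP BY title HAVING COUNT(*) > 1

Result:
(no rows)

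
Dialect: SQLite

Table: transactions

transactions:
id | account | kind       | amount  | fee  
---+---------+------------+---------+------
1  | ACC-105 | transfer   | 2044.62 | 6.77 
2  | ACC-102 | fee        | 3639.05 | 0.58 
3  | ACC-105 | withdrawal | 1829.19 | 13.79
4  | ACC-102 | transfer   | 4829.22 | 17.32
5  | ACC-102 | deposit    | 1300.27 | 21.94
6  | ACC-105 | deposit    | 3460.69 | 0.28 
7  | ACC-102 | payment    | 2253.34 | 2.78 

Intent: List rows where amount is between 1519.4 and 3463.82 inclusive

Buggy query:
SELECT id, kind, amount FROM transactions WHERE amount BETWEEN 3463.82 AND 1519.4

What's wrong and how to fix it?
Bug: BETWEEN expects the lower bound first; with 3463.82 AND 1519.4 the range is empty

Fix: Swap the bounds so the smaller value comes first

Corrected query:
SELECT id, kind, amount FROM transactions WHERE amount BETWEEN 1519.4 AND 3463.82

Result:
id | kind       | amount 
---+------------+--------
1  | transfer   | 2044.62
3  | withdrawal | 1829.19
6  | deposit    | 3460.69
7  | payment    | 2253.34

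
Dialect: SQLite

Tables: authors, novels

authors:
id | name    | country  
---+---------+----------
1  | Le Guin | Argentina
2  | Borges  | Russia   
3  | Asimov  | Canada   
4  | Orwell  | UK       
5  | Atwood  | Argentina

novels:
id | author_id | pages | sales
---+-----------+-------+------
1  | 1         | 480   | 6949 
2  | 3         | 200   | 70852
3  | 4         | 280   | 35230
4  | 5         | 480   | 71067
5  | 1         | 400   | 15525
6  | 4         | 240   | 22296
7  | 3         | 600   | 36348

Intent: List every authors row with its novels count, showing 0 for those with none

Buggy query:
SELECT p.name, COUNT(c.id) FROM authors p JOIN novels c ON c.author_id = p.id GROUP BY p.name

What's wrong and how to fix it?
Bug: INNER JOIN drops authors rows that have no matching novels rows

Fix: Switch to LEFT JOIN to retain unmatched parent rows

Corrected query:
SELECT p.name, COUNT(c.id) FROM authors p LEFT JOIN novels c ON c.author_id = p.id GROUP BY p.name

Result:
name    | COUNT(c.id)
--------+------------
Asimov  | 2          
Atwood  | 1          
Borges  | 0          
Le Guin | 2          
Orwell  | 2          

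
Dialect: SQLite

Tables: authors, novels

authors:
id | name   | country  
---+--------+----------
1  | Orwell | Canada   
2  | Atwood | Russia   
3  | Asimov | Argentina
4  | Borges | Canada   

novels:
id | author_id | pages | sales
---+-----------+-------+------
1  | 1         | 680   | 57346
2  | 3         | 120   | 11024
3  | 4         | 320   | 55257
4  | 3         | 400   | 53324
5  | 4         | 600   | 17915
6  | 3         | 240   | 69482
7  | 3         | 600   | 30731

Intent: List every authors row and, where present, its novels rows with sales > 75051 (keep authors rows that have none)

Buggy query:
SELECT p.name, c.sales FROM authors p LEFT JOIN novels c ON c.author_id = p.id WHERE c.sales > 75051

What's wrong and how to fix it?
Bug: Filtering c.sales in WHERE discards the NULL rows produced by LEFT JOIN, turning it into an inner join

Fix: Move the right-table condition into the ON clause so unmatched parents are kept

Corrected query:
SELECT p.name, c.sales FROM authors p LEFT JOIN novels c ON c.author_id = p.id AND c.sales > 75051

Result:
name   | sales
-------+------
Orwell | NULL 
Atwood | NULL 
Asimov | NULL 
Borges | NULL 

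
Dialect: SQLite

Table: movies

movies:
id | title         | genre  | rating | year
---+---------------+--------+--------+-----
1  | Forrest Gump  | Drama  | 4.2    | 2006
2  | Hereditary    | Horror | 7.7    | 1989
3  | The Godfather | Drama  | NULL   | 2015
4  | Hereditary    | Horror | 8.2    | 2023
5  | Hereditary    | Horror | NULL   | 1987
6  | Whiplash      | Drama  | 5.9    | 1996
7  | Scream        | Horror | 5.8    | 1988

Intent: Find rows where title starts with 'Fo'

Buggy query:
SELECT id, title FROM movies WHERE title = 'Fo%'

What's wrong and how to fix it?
Bug: Wildcards only work with LIKE; '=' treats '%' as a literal character

Fix: Replace '=' with LIKE so 'Fo%' is treated as a pattern

Corrected query:
SELECT id, title FROM movies WHERE title LIKE 'Fo%'

Result:
id | title       
---+-------------
1  | Forrest Gump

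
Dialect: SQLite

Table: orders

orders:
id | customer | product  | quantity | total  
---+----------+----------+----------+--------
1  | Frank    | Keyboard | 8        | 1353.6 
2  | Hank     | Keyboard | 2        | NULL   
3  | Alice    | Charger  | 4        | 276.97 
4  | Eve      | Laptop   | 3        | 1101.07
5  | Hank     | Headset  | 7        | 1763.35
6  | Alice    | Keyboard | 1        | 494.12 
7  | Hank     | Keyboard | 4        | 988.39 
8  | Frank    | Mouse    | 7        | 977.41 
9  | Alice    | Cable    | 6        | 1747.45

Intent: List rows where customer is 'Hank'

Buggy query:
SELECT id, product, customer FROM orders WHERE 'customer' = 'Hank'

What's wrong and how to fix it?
Bug: 'customer' in single quotes is a string literal, not the column; the comparison is literal-vs-literal and never true

Fix: Remove the quotes around the column name (or use double quotes for an identifier)

Corrected query:
SELECT id, product, customer FROM orders WHERE customer = 'Hank'

Result:
id | product  | customer
---+----------+---------
2  | Keyboard | Hank    
5  | Headset  | Hank    
7  | Keyboard | Hank    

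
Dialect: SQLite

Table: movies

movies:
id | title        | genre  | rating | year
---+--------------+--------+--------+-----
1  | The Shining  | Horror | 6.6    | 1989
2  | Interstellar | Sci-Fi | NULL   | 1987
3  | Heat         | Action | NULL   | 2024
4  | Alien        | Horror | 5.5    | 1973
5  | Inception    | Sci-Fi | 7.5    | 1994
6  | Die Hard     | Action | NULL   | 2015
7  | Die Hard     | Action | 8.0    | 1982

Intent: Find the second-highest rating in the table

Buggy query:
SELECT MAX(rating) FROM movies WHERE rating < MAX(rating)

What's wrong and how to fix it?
Bug: MAX(rating) on the right of the comparison is an aggregate-in-WHERE error

Fix: Compute the overall MAX in a subquery, then take MAX of rows below it

Corrected query:
SELECT MAX(rating) FROM movies WHERE rating < (SELECT MAX(rating) FROM movies)

Result:
MAX(rating)
-----------
7.5        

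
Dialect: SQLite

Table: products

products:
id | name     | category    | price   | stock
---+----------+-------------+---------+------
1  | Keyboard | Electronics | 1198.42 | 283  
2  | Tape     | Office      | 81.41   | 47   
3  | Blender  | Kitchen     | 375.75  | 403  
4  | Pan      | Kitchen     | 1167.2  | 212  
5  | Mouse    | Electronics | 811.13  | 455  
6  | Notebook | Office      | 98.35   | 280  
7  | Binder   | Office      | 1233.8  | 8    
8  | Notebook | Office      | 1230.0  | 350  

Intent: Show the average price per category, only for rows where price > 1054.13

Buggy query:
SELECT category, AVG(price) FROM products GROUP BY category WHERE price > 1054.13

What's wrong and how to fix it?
Bug: WHERE cannot follow GROUP BY

Fix: Place WHERE between FROM and GROUP BY

Corrected query:
SELECT category, AVG(price) FROM products WHERE price > 1054.13 GROUP BY category

Result:
category    | AVG(price)
------------+-----------
Electronics | 1198.42   
Kitchen     | 1167.2    
Office      | 1231.9    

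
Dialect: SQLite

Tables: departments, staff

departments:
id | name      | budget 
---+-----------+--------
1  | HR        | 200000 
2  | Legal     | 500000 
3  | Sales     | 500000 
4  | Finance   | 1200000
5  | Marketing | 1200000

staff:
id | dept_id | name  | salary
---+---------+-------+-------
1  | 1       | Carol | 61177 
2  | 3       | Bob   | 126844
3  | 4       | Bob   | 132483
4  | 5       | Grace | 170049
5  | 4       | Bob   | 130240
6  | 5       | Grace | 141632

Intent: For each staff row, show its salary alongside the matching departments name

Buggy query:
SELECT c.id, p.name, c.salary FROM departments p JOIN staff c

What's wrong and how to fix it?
Bug: JOIN with no ON clause produces a cartesian product; every staff row pairs with every departments row

Fix: Specify the join condition linking the foreign key to the parent id

Corrected query:
SELECT c.id, p.name, c.salary FROM departments p JOIN staff c ON c.dept_id = p.id

Result:
id | name      | salary
---+-----------+-------
1  | HR        | 61177 
2  | Sales     | 126844
3  | Finance   | 132483
4  | Marketing | 170049
5  | Finance   | 130240
6  | Marketing | 141632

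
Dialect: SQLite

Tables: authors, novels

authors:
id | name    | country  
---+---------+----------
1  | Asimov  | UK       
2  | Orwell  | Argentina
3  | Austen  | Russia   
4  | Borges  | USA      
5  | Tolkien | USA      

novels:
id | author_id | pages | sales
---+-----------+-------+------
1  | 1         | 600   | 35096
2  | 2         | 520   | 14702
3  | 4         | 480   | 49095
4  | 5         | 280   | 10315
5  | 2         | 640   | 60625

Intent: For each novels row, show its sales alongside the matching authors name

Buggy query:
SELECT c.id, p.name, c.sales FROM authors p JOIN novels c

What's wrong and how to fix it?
Bug: JOIN with no ON clause produces a cartesian product; every novels row pairs with every authors row

Fix: Add ON c.author_id = p.id to the JOIN

Corrected query:
SELECT c.id, p.name, c.sales FROM authors p JOIN novels c ON c.author_id = p.id

Result:
id | name    | sales
---+---------+------
1  | Asimov  | 35096
2  | Orwell  | 14702
3  | Borges  | 49095
4  | Tolkien | 10315
5  | Orwell  | 60625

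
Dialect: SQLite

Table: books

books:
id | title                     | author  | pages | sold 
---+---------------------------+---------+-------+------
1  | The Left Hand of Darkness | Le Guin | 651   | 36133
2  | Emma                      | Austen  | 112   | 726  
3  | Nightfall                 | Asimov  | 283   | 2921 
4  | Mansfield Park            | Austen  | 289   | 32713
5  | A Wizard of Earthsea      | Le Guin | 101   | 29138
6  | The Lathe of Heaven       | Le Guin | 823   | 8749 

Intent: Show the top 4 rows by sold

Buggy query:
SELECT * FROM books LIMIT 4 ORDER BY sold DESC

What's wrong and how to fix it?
Bug: ORDER BY cannot follow LIMIT; LIMIT is the final clause

Fix: Swap the clauses: ORDER BY first, then LIMIT

Corrected query:
SELECT * FROM books ORDER BY sold DESC LIMIT 4

Result:
id | title                     | author  | pages | sold 
---+---------------------------+---------+-------+------
1  | The Left Hand of Darkness | Le Guin | 651   | 36133
4  | Mansfield Park            | Austen  | 289   | 32713
5  | A Wizard of Earthsea      | Le Guin | 101   | 29138
6  | The Lathe of Heaven       | Le Guin | 823   | 8749 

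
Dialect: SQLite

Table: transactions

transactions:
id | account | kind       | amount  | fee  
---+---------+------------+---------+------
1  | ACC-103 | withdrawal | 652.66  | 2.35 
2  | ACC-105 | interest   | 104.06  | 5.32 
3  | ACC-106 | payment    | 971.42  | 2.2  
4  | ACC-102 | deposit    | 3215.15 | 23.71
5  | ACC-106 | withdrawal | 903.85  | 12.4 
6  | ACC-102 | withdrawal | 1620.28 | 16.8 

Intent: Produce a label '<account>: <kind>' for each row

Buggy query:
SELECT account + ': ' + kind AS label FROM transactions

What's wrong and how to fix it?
Bug: '+' is numeric addition; on text columns SQLite converts them to 0 instead of concatenating

Fix: Replace + with || to concatenate text

Corrected query:
SELECT account || ': ' || kind AS label FROM transactions

Result:
label              
-------------------
ACC-103: withdrawal
ACC-105: interest  
ACC-106: payment   
ACC-102: deposit   
ACC-106: withdrawal
ACC-102: withdrawal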